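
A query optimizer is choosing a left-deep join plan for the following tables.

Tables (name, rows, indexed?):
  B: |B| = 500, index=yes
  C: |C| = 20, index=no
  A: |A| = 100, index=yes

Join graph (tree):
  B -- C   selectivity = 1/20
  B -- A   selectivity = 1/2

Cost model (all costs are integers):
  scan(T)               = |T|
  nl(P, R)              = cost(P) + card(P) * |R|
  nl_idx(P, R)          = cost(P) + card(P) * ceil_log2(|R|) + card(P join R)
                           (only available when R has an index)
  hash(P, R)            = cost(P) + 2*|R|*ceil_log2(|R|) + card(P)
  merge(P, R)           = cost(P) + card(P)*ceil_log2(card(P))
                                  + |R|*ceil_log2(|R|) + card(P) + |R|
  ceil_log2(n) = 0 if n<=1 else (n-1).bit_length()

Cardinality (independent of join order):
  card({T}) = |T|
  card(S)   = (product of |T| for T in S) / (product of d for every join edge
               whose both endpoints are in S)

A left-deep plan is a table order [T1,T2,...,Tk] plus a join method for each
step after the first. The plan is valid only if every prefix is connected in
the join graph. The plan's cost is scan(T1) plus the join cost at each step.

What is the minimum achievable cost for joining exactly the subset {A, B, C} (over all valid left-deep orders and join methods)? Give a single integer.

Selinger DP over subsets of {A,B,C}:
  {B}: scan cost=500, card=500
  {C}: scan cost=20, card=20
  {A}: scan cost=100, card=100
  {BC}: card=500; try (B,nl_idx)→700, (C,hash)→1200, (B,merge)→5140, (C,merge)→5620, (B,hash)→9040, (B,nl)→10020 …(+1); best=700 via (B,nl_idx)
  {AB}: card=25000; try (A,hash)→2400, (B,merge)→5900, (A,merge)→6300, (B,hash)→9200, (B,nl_idx)→26000, (A,nl_idx)→29000 …(+2); best=2400 via (A,hash)
  {ABC}: card=25000; try (A,hash)→2600, (A,merge)→6500, (C,hash)→27600, (A,nl_idx)→29200, (A,nl)→50700, (C,merge)→402520 …(+1); best=2600 via (A,hash)

2600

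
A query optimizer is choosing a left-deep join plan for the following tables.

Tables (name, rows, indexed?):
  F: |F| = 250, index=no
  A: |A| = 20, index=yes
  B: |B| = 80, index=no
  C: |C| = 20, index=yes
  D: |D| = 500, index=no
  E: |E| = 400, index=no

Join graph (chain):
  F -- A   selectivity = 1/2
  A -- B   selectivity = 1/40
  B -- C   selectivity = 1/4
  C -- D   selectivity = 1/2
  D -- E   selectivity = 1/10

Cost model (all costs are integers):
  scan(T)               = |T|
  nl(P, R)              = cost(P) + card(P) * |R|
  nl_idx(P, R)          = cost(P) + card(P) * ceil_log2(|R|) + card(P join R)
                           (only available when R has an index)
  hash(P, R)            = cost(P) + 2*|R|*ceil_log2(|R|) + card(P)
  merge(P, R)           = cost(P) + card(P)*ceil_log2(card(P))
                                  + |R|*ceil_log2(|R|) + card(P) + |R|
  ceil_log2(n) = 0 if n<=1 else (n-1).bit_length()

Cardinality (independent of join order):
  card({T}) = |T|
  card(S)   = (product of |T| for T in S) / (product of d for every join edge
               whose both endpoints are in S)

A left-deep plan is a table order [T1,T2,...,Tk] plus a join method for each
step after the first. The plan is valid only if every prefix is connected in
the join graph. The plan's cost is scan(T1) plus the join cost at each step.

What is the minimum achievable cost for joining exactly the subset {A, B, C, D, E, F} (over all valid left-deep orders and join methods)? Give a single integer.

2068600

Selinger DP over subsets of {A,B,C,D,E,F}:
  {F}: scan cost=250, card=250
  {A}: scan cost=20, card=20
  {B}: scan cost=80, card=80
  {C}: scan cost=20, card=20
  {D}: scan cost=500, card=500
  {E}: scan cost=400, card=400
  {AF}: card=2500; try (A,hash)→700, (F,merge)→2390, (A,merge)→2620, (A,nl_idx)→4000, (F,hash)→4040, (F,nl)→5020 …(+1); best=700 via (A,hash)
  {AB}: card=40; try (A,hash)→360, (A,nl_idx)→520, (B,merge)→780, (A,merge)→840, (B,hash)→1160, (B,nl)→1620 …(+1); best=360 via (A,hash)
  {BC}: card=400; try (C,hash)→360, (B,merge)→780, (C,merge)→840, (C,nl_idx)→880, (B,hash)→1160, (B,nl)→1620 …(+1); best=360 via (C,hash)
  {CD}: card=5000; try (C,hash)→1200, (D,merge)→5140, (C,merge)→5620, (C,nl_idx)→8000, (D,hash)→9040, (D,nl)→10020 …(+1); best=1200 via (C,hash)
  {DE}: card=20000; try (E,hash)→8200, (D,merge)→9400, (E,merge)→9500, (D,hash)→9800, (D,nl)→200400, (E,nl)→200500; best=8200 via (E,hash)
  {ABF}: card=5000; try (F,merge)→2890, (B,hash)→4320, (F,hash)→4400, (F,nl)→10360, (B,merge)→33840, (B,nl)→200700; best=2890 via (F,merge)
  {ABC}: card=200; try (C,hash)→600, (C,merge)→760, (C,nl_idx)→760, (A,hash)→960, (C,nl)→1160, (A,nl_idx)→2560 …(+2); best=600 via (C,hash)
  {BCD}: card=100000; try (B,hash)→7320, (D,merge)→9360, (D,hash)→9760, (B,merge)→71840, (D,nl)→200360, (B,nl)→401200; best=7320 via (B,hash)
  {CDE}: card=200000; try (E,hash)→13400, (C,hash)→28400, (E,merge)→75200, (C,nl_idx)→308200, (C,merge)→328320, (C,nl)→408200 …(+1); best=13400 via (E,hash)
  {ABCF}: card=25000; try (F,merge)→4650, (F,hash)→4800, (C,hash)→8090, (F,nl)→50600, (C,nl_idx)→52890, (C,merge)→73010 …(+1); best=4650 via (F,merge)
  {ABCD}: card=50000; try (D,merge)→7400, (D,hash)→9800, (D,nl)→100600, (A,hash)→107520, (A,nl_idx)→557320, (A,merge)→1807440 …(+1); best=7400 via (D,merge)
  {BCDE}: card=4000000; try (E,hash)→114520, (B,hash)→214520, (E,merge)→1811320, (B,merge)→3814040, (B,nl)→16013400, (E,nl)→40007320; best=114520 via (E,hash)
  {ABCDF}: card=6250000; try (D,hash)→38650, (F,hash)→61400, (D,merge)→409650, (F,merge)→859650, (D,nl)→12504650, (F,nl)→12507400; best=38650 via (D,hash)
  {ABCDE}: card=2000000; try (E,hash)→64600, (E,merge)→861400, (A,hash)→4114720, (E,nl)→20007400, (A,nl_idx)→22114520, (A,nl)→80114520 …(+1); best=64600 via (E,hash)
  {ABCDEF}: card=250000000; try (F,hash)→2068600, (E,hash)→6295850, (F,merge)→44066850, (E,merge)→150042650, (F,nl)→500064600, (E,nl)→2500038650; best=2068600 via (F,hash)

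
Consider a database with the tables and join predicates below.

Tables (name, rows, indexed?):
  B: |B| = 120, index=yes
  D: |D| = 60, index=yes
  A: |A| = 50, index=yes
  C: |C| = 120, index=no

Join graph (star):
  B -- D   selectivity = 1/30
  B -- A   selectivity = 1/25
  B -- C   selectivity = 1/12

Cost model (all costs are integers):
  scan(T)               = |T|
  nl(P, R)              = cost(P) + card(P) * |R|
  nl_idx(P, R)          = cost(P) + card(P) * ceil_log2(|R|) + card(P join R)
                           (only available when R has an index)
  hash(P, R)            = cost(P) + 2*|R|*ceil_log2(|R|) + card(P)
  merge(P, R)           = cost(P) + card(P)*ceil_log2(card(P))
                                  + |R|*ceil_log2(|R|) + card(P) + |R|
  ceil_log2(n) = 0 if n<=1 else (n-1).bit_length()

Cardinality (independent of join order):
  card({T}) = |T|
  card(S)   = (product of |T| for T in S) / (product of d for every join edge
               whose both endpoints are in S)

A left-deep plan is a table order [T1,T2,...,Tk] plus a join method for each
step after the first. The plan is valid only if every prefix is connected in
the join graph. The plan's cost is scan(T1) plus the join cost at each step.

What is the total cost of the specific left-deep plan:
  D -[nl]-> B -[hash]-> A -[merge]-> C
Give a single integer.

step 1: scan D: cost=60, card=60
step 2: join B via nl
    card(P join B) = 60*120/(30) = 240
    cost = 60 + 60*120 = 7260
step 3: join A via hash
    card(P join A) = 240*50/(25) = 480
    cost = 7260 + 2*50*6 + 240 = 8100
step 4: join C via merge
    card(P join C) = 480*120/(12) = 4800
    cost = 8100 + 480*9 + 120*7 + 480 + 120 = 13860

13860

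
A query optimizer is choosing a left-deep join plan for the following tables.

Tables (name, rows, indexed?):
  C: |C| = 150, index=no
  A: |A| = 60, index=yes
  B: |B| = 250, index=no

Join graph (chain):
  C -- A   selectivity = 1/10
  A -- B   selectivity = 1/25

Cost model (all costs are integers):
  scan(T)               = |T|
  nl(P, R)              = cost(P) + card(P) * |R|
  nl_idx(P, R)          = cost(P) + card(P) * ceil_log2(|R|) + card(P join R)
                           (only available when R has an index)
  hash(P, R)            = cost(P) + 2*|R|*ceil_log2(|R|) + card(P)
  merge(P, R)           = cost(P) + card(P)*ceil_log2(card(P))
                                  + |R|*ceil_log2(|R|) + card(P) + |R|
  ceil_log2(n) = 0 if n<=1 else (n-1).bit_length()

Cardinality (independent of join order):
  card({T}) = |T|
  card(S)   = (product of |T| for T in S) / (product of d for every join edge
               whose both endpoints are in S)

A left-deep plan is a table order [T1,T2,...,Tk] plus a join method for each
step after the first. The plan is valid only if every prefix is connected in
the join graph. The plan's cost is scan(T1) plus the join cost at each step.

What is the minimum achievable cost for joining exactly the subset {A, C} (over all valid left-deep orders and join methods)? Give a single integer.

Selinger DP over subsets of {A,C}:
  {C}: scan cost=150, card=150
  {A}: scan cost=60, card=60
  {AC}: card=900; try (A,hash)→1020, (C,merge)→1830, (A,merge)→1920, (A,nl_idx)→1950, (C,hash)→2520, (C,nl)→9060 …(+1); best=1020 via (A,hash)

1020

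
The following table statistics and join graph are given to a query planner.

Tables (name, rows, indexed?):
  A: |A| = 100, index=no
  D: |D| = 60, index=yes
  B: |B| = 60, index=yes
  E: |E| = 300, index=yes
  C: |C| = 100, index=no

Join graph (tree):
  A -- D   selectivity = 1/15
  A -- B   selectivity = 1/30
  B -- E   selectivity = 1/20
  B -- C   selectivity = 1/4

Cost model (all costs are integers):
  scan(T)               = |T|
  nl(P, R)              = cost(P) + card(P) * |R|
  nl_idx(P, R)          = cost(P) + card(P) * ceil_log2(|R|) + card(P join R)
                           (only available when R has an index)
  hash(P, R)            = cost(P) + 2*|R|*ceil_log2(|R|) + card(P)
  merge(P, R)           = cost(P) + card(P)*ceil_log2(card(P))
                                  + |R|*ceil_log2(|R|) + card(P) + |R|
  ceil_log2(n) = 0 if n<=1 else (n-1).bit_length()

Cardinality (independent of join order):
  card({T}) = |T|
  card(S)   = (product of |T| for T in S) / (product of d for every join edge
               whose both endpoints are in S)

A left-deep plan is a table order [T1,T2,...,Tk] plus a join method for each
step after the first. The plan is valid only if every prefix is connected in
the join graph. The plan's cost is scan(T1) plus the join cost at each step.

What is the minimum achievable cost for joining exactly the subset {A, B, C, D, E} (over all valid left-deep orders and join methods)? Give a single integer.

20740

Selinger DP over subsets of {A,B,C,D,E}:
  {A}: scan cost=100, card=100
  {D}: scan cost=60, card=60
  {B}: scan cost=60, card=60
  {E}: scan cost=300, card=300
  {C}: scan cost=100, card=100
  {AD}: card=400; try (D,hash)→920, (D,nl_idx)→1100, (A,merge)→1280, (D,merge)→1320, (A,hash)→1520, (A,nl)→6060 …(+1); best=920 via (D,hash)
  {AB}: card=200; try (B,nl_idx)→900, (B,hash)→920, (A,merge)→1280, (B,merge)→1320, (A,hash)→1520, (A,nl)→6060 …(+1); best=900 via (B,nl_idx)
  {BE}: card=900; try (B,hash)→1320, (E,nl_idx)→1500, (B,nl_idx)→3000, (E,merge)→3480, (B,merge)→3720, (E,hash)→5520 …(+2); best=1320 via (B,hash)
  {BC}: card=1500; try (B,hash)→920, (C,merge)→1280, (B,merge)→1320, (C,hash)→1520, (B,nl_idx)→2200, (C,nl)→6060 …(+1); best=920 via (B,hash)
  {ABD}: card=800; try (D,hash)→1820, (B,hash)→2040, (D,nl_idx)→2900, (D,merge)→3120, (B,nl_idx)→4120, (B,merge)→5340 …(+2); best=1820 via (D,hash)
  {ABE}: card=3000; try (A,hash)→3620, (E,merge)→5700, (E,nl_idx)→5700, (E,hash)→6500, (A,merge)→12020, (E,nl)→60900 …(+1); best=3620 via (A,hash)
  {ABC}: card=5000; try (C,hash)→2500, (C,merge)→3500, (A,hash)→3820, (A,merge)→19720, (C,nl)→20900, (A,nl)→150920; best=2500 via (C,hash)
  {BCE}: card=22500; try (C,hash)→3620, (E,hash)→7820, (C,merge)→12020, (E,merge)→21920, (E,nl_idx)→36920, (C,nl)→91320 …(+1); best=3620 via (C,hash)
  {ABDE}: card=12000; try (D,hash)→7340, (E,hash)→8020, (E,merge)→13620, (E,nl_idx)→21020, (D,nl_idx)→33620, (D,merge)→43040 …(+2); best=7340 via (D,hash)
  {ABCD}: card=20000; try (C,hash)→4020, (D,hash)→8220, (C,merge)→11420, (D,nl_idx)→52500, (D,merge)→72920, (C,nl)→81820 …(+1); best=4020 via (C,hash)
  {ABCE}: card=75000; try (C,hash)→8020, (E,hash)→12900, (A,hash)→27520, (C,merge)→43420, (E,merge)→75500, (E,nl_idx)→122500 …(+4); best=8020 via (C,hash)
  {ABCDE}: card=300000; try (C,hash)→20740, (E,hash)→29420, (D,hash)→83740, (C,merge)→188140, (E,merge)→327020, (E,nl_idx)→484020 …(+5); best=20740 via (C,hash)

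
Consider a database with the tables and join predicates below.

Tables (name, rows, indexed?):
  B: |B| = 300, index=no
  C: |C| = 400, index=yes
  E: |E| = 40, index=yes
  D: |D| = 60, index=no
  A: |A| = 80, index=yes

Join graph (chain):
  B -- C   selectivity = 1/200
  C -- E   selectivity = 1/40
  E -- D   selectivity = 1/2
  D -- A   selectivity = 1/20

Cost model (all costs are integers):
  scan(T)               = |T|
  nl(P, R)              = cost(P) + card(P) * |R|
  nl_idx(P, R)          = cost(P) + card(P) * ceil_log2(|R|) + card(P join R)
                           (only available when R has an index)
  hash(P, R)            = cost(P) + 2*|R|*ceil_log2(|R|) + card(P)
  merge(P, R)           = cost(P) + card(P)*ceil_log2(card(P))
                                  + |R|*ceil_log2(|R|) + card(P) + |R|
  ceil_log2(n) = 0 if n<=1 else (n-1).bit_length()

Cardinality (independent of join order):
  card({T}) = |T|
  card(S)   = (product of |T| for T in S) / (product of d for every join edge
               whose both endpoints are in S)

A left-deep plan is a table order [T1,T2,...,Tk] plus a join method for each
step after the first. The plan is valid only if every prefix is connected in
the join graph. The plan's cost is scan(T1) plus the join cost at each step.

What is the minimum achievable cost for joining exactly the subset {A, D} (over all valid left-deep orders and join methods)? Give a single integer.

720

Selinger DP over subsets of {A,D}:
  {D}: scan cost=60, card=60
  {A}: scan cost=80, card=80
  {AD}: card=240; try (A,nl_idx)→720, (D,hash)→880, (A,merge)→1120, (D,merge)→1140, (A,hash)→1240, (A,nl)→4860 …(+1); best=720 via (A,nl_idx)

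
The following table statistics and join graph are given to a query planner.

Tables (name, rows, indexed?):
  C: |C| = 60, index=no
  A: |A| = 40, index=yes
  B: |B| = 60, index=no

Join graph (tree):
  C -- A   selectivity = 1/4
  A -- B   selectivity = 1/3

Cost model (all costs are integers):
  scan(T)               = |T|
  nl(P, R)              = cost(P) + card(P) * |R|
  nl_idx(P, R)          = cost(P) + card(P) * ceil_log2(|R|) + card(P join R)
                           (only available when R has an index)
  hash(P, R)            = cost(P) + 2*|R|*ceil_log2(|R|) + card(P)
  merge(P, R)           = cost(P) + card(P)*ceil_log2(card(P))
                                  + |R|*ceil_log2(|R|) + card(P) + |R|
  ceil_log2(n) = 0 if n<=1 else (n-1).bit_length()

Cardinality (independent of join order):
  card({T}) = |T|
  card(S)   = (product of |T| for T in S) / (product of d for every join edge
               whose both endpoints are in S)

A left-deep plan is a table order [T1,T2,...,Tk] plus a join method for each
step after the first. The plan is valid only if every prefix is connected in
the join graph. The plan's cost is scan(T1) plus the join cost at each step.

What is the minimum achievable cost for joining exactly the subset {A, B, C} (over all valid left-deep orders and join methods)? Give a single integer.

1920

Selinger DP over subsets of {A,B,C}:
  {C}: scan cost=60, card=60
  {A}: scan cost=40, card=40
  {B}: scan cost=60, card=60
  {AC}: card=600; try (A,hash)→600, (C,merge)→740, (A,merge)→760, (C,hash)→800, (A,nl_idx)→1020, (C,nl)→2440 …(+1); best=600 via (A,hash)
  {AB}: card=800; try (A,hash)→600, (B,merge)→740, (A,merge)→760, (B,hash)→800, (A,nl_idx)→1220, (B,nl)→2440 …(+1); best=600 via (A,hash)
  {ABC}: card=12000; try (B,hash)→1920, (C,hash)→2120, (B,merge)→7620, (C,merge)→9820, (B,nl)→36600, (C,nl)→48600; best=1920 via (B,hash)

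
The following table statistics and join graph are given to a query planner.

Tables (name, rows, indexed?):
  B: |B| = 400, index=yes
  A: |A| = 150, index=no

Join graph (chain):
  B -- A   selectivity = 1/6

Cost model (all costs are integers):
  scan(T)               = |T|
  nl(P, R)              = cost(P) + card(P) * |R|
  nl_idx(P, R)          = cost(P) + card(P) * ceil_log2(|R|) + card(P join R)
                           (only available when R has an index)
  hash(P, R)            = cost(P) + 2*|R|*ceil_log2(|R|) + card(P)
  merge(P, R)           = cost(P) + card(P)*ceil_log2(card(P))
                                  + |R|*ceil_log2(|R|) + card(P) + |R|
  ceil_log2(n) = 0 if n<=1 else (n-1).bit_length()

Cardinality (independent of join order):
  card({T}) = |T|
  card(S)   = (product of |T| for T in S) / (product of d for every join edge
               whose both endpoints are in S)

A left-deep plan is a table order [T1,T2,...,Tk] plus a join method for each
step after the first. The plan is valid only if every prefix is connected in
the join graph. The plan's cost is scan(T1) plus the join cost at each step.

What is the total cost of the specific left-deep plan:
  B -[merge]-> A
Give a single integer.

5750

step 1: scan B: cost=400, card=400
step 2: join A via merge
    card(P join A) = 400*150/(6) = 10000
    cost = 400 + 400*9 + 150*8 + 400 + 150 = 5750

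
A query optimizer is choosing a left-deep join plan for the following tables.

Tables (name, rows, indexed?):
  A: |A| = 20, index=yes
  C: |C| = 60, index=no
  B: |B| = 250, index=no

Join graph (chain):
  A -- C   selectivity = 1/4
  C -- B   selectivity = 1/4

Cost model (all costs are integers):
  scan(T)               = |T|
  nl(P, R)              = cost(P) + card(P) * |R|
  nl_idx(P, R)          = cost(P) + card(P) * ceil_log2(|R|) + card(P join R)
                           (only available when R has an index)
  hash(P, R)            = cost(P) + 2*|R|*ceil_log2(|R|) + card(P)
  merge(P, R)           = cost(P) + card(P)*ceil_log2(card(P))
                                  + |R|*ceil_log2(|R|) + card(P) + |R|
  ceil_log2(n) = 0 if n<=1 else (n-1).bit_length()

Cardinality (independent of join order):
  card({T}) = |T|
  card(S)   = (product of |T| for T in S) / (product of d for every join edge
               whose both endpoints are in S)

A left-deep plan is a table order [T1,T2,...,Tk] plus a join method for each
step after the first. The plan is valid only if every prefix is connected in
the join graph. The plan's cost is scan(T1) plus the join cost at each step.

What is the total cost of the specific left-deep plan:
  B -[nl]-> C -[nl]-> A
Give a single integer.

step 1: scan B: cost=250, card=250
step 2: join C via nl
    card(P join C) = 250*60/(4) = 3750
    cost = 250 + 250*60 = 15250
step 3: join A via nl
    card(P join A) = 3750*20/(4) = 18750
    cost = 15250 + 3750*20 = 90250

90250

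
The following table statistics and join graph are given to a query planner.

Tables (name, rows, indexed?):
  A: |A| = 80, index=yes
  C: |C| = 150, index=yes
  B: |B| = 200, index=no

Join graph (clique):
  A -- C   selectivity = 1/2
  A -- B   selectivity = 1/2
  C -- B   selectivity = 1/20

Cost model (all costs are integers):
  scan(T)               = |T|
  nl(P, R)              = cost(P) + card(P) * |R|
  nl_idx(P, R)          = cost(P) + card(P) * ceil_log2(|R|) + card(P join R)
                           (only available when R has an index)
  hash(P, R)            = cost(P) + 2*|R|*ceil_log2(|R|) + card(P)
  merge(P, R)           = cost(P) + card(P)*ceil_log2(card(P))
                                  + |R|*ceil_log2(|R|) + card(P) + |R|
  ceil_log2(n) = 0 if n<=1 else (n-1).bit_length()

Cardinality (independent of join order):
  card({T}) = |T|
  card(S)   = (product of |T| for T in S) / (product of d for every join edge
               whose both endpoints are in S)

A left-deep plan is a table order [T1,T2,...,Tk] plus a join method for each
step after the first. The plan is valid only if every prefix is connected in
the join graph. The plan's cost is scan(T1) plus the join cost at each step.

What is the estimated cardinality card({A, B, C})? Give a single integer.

Tables in S: A(80), B(200), C(150)
Edges inside S: A-C(d=2), A-B(d=2), C-B(d=20)
numerator = 80 * 200 * 150 = 2400000
denominator = 2 * 2 * 20 = 80
card(S) = 2400000 / 80 = 30000

30000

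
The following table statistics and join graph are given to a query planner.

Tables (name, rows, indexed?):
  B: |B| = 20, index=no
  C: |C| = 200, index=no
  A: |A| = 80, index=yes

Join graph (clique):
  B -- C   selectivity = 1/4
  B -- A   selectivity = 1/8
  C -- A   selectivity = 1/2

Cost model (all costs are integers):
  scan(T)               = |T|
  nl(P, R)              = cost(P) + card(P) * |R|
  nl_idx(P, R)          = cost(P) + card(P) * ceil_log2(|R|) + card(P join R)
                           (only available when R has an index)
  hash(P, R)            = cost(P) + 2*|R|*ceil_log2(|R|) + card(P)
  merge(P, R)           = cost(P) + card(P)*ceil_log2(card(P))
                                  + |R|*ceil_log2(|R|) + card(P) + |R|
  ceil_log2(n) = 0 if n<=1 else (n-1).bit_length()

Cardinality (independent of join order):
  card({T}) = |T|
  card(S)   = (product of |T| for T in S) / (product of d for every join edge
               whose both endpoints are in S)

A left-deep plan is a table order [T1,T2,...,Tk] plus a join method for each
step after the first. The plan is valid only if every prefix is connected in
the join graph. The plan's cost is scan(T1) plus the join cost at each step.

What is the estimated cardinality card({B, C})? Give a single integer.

Tables in S: B(20), C(200)
Edges inside S: B-C(d=4)
numerator = 20 * 200 = 4000
denominator = 4 = 4
card(S) = 4000 / 4 = 1000

1000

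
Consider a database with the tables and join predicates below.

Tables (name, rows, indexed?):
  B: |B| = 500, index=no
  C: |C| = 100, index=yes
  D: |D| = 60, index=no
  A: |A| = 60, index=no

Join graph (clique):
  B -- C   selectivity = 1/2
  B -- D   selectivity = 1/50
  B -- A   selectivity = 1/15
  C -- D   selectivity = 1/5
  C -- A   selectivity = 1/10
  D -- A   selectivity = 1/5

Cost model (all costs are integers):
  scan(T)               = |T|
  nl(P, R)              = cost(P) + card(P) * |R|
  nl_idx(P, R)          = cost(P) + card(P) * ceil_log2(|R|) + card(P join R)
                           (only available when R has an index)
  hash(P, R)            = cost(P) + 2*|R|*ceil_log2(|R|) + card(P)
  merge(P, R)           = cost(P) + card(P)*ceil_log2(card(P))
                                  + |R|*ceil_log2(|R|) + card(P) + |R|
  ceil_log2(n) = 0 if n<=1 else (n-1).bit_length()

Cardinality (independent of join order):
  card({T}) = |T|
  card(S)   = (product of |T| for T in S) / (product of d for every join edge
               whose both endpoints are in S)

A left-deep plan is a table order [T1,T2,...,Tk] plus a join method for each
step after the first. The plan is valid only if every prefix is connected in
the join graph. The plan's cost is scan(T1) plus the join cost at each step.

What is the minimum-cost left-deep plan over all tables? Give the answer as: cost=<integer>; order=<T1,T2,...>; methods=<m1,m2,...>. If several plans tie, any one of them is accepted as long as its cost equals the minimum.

cost=4920; order=B,D,A,C; methods=hash,hash,hash

Selinger DP (subsets sized 1..n):
  {B}: scan cost=500, card=500
  {C}: scan cost=100, card=100
  {D}: scan cost=60, card=60
  {A}: scan cost=60, card=60
  {BC}: card=25000; try (C,hash)→2400, (B,merge)→5900, (C,merge)→6300, (B,hash)→9200, (C,nl_idx)→29000, (B,nl)→50100 …(+1); best=2400 via (C,hash)
  {BD}: card=600; try (D,hash)→1720, (B,merge)→5480, (D,merge)→5920, (B,hash)→9120, (B,nl)→30060, (D,nl)→30500; best=1720 via (D,hash)
  {AB}: card=2000; try (A,hash)→1720, (B,merge)→5480, (A,merge)→5920, (B,hash)→9120, (B,nl)→30060, (A,nl)→30500; best=1720 via (A,hash)
  {CD}: card=1200; try (D,hash)→920, (C,merge)→1280, (D,merge)→1320, (C,hash)→1520, (C,nl_idx)→1680, (C,nl)→6060 …(+1); best=920 via (D,hash)
  {AC}: card=600; try (A,hash)→920, (C,nl_idx)→1080, (C,merge)→1280, (A,merge)→1320, (C,hash)→1520, (C,nl)→6060 …(+1); best=920 via (A,hash)
  {AD}: card=720; try (D,hash)→840, (A,hash)→840, (D,merge)→900, (A,merge)→900, (D,nl)→3660, (A,nl)→3660; best=840 via (D,hash)
  {BCD}: card=6000; try (C,hash)→3720, (C,merge)→9120, (B,hash)→11120, (C,nl_idx)→11920, (B,merge)→20320, (D,hash)→28120 …(+4); best=3720 via (C,hash)
  {ABC}: card=10000; try (C,hash)→5120, (B,hash)→10520, (B,merge)→12520, (C,nl_idx)→25720, (C,merge)→26520, (A,hash)→28120 …(+4); best=5120 via (C,hash)
  {ABD}: card=480; try (A,hash)→3040, (D,hash)→4440, (A,merge)→8740, (B,hash)→10560, (B,merge)→13760, (D,merge)→26140 …(+3); best=3040 via (A,hash)
  {ACD}: card=1440; try (D,hash)→2240, (A,hash)→2840, (C,hash)→2960, (C,nl_idx)→7320, (D,merge)→7940, (C,merge)→9560 …(+4); best=2240 via (D,hash)
  {ABCD}: card=480; try (C,hash)→4920, (C,nl_idx)→6880, (C,merge)→8640, (A,hash)→10440, (B,hash)→12680, (D,hash)→15840 …(+7); best=4920 via (C,hash)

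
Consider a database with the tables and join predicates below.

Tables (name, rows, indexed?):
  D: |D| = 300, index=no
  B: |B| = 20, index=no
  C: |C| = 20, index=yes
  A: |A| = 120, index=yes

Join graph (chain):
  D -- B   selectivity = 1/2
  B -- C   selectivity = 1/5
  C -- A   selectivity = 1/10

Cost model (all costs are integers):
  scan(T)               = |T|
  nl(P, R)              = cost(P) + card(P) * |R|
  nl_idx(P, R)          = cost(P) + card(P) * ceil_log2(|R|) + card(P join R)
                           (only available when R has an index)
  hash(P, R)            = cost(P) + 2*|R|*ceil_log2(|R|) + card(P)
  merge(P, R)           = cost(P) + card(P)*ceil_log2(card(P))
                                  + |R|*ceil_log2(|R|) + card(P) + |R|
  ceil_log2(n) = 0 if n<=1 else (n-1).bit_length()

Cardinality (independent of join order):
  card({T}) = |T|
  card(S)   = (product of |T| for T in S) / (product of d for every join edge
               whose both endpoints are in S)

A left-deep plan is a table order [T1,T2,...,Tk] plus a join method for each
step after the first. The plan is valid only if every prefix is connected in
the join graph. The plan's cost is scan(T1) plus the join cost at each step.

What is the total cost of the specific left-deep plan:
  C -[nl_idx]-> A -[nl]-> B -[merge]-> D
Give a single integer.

step 1: scan C: cost=20, card=20
step 2: join A via nl_idx
    card(P join A) = 20*120/(10) = 240
    cost = 20 + 20*7 + 240 = 400
step 3: join B via nl
    card(P join B) = 240*20/(5) = 960
    cost = 400 + 240*20 = 5200
step 4: join D via merge
    card(P join D) = 960*300/(2) = 144000
    cost = 5200 + 960*10 + 300*9 + 960 + 300 = 18760

18760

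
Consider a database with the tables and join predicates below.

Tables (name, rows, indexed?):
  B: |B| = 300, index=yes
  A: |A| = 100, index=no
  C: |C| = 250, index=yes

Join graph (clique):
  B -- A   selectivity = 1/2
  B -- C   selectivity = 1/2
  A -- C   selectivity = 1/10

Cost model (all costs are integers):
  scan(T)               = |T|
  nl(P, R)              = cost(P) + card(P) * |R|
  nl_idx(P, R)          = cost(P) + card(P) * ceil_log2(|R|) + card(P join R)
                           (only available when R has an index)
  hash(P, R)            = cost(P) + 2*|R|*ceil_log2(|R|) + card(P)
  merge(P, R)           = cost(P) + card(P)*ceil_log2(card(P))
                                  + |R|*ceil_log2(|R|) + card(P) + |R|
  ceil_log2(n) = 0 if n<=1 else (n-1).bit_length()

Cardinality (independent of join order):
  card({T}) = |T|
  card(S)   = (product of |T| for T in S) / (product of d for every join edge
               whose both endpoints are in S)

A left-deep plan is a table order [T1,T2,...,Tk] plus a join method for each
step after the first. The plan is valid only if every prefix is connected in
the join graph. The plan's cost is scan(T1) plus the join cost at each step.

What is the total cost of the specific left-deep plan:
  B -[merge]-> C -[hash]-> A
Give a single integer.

44450

step 1: scan B: cost=300, card=300
step 2: join C via merge
    card(P join C) = 300*250/(2) = 37500
    cost = 300 + 300*9 + 250*8 + 300 + 250 = 5550
step 3: join A via hash
    card(P join A) = 37500*100/(2*10) = 187500
    cost = 5550 + 2*100*7 + 37500 = 44450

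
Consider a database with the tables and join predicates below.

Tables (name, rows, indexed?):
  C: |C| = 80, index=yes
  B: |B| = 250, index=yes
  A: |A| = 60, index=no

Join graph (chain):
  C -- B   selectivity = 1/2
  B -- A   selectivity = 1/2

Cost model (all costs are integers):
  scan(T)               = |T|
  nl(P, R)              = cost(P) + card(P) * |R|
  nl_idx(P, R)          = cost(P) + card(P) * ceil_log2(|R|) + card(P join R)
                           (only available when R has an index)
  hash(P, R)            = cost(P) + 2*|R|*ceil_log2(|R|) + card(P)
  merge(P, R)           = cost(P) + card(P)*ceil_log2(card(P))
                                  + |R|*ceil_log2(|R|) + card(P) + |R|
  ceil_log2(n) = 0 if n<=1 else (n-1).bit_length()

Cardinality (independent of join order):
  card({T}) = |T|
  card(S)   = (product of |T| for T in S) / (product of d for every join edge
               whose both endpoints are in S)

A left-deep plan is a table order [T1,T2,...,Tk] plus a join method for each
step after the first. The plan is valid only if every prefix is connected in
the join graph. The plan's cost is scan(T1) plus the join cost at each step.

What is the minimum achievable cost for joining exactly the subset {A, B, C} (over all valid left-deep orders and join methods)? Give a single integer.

Selinger DP over subsets of {A,B,C}:
  {C}: scan cost=80, card=80
  {B}: scan cost=250, card=250
  {A}: scan cost=60, card=60
  {BC}: card=10000; try (C,hash)→1620, (B,merge)→2970, (C,merge)→3140, (B,hash)→4160, (B,nl_idx)→10720, (C,nl_idx)→12000 …(+2); best=1620 via (C,hash)
  {AB}: card=7500; try (A,hash)→1220, (B,merge)→2730, (A,merge)→2920, (B,hash)→4120, (B,nl_idx)→8040, (B,nl)→15060 …(+1); best=1220 via (A,hash)
  {ABC}: card=300000; try (C,hash)→9840, (A,hash)→12340, (C,merge)→106860, (A,merge)→152040, (C,nl_idx)→353720, (C,nl)→601220 …(+1); best=9840 via (C,hash)

9840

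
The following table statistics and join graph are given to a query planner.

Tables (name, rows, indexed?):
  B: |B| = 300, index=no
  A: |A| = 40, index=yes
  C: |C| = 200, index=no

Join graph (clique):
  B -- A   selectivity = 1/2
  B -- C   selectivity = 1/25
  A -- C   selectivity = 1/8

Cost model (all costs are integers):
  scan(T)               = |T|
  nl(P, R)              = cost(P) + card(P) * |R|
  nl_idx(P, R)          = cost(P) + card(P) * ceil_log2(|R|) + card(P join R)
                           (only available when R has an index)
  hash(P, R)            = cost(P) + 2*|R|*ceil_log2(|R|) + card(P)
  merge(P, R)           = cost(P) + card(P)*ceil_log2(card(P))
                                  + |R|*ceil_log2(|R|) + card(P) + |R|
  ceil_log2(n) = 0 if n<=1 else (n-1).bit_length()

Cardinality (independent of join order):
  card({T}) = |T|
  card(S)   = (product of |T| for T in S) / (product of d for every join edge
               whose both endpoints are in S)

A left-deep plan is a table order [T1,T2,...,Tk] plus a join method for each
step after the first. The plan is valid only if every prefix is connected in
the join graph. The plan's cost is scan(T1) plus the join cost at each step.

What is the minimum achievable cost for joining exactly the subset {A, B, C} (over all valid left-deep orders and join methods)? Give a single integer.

6680

Selinger DP over subsets of {A,B,C}:
  {B}: scan cost=300, card=300
  {A}: scan cost=40, card=40
  {C}: scan cost=200, card=200
  {AB}: card=6000; try (A,hash)→1080, (B,merge)→3320, (A,merge)→3580, (B,hash)→5480, (A,nl_idx)→8100, (B,nl)→12040 …(+1); best=1080 via (A,hash)
  {BC}: card=2400; try (C,hash)→3800, (B,merge)→5000, (C,merge)→5100, (B,hash)→5800, (B,nl)→60200, (C,nl)→60300; best=3800 via (C,hash)
  {AC}: card=1000; try (A,hash)→880, (C,merge)→2120, (A,merge)→2280, (A,nl_idx)→2400, (C,hash)→3280, (C,nl)→8040 …(+1); best=880 via (A,hash)
  {ABC}: card=6000; try (A,hash)→6680, (B,hash)→7280, (C,hash)→10280, (B,merge)→14880, (A,nl_idx)→24200, (A,merge)→35280 …(+4); best=6680 via (A,hash)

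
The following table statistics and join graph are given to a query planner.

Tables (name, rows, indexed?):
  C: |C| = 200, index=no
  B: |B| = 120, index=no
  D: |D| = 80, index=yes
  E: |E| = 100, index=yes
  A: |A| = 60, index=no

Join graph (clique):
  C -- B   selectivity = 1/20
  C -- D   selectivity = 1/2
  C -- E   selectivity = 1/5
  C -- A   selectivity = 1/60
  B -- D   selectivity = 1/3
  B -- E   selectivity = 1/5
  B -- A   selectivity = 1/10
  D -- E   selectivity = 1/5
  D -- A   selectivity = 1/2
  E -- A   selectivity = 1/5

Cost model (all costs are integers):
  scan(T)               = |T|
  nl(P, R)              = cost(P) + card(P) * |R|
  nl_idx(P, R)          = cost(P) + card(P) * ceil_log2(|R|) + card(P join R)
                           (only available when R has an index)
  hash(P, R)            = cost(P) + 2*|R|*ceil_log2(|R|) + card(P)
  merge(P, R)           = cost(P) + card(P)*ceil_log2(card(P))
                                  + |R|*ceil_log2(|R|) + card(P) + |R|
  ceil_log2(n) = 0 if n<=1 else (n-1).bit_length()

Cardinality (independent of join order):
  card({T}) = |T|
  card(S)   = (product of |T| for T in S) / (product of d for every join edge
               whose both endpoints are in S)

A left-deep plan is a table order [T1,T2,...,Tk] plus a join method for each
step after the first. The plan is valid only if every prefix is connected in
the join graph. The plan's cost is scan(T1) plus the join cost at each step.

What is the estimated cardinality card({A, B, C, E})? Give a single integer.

96

Tables in S: A(60), B(120), C(200), E(100)
Edges inside S: C-B(d=20), C-E(d=5), C-A(d=60), B-E(d=5), B-A(d=10), E-A(d=5)
numerator = 60 * 120 * 200 * 100 = 144000000
denominator = 20 * 5 * 60 * 5 * 10 * 5 = 1500000
card(S) = 144000000 / 1500000 = 96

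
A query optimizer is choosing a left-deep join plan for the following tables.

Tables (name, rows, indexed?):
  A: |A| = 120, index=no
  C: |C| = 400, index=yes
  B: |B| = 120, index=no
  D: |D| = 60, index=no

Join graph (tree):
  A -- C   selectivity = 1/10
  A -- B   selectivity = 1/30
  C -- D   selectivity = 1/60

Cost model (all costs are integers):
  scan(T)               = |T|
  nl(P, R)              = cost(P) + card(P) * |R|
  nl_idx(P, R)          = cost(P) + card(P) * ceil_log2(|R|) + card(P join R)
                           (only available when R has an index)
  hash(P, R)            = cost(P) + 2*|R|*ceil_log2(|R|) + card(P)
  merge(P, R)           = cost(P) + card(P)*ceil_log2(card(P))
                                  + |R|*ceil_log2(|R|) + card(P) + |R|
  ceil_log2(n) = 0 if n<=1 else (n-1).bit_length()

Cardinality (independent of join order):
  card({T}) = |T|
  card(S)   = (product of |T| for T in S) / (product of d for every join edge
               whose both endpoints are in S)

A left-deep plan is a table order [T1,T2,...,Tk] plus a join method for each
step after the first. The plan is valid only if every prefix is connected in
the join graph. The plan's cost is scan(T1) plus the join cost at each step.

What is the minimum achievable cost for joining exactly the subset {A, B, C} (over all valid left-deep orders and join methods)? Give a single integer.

Selinger DP over subsets of {A,B,C}:
  {A}: scan cost=120, card=120
  {C}: scan cost=400, card=400
  {B}: scan cost=120, card=120
  {AC}: card=4800; try (A,hash)→2480, (C,merge)→5080, (A,merge)→5360, (C,nl_idx)→6000, (C,hash)→7440, (C,nl)→48120 …(+1); best=2480 via (A,hash)
  {AB}: card=480; try (B,hash)→1920, (A,hash)→1920, (B,merge)→2040, (A,merge)→2040, (B,nl)→14520, (A,nl)→14520; best=1920 via (B,hash)
  {ABC}: card=19200; try (B,hash)→8960, (C,hash)→9600, (C,merge)→10720, (C,nl_idx)→25440, (B,merge)→70640, (C,nl)→193920 …(+1); best=8960 via (B,hash)

8960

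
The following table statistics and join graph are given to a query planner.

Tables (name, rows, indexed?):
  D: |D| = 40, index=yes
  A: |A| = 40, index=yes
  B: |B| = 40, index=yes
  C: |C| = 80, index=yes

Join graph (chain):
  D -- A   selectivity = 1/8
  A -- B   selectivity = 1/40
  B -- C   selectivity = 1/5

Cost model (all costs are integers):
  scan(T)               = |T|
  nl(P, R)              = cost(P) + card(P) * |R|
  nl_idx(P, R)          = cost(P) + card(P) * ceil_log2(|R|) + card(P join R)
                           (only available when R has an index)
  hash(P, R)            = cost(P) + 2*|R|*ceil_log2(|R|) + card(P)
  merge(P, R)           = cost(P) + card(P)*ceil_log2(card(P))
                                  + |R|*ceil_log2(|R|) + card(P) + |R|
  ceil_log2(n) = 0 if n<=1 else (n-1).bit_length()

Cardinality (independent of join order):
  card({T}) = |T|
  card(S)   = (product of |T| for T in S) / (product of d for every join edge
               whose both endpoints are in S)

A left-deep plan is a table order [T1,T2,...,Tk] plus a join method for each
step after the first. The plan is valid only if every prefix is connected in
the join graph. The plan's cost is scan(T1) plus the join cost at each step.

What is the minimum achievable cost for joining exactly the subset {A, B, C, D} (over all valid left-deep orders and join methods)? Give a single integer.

Selinger DP over subsets of {A,B,C,D}:
  {D}: scan cost=40, card=40
  {A}: scan cost=40, card=40
  {B}: scan cost=40, card=40
  {C}: scan cost=80, card=80
  {AD}: card=200; try (D,nl_idx)→480, (A,nl_idx)→480, (D,hash)→560, (A,hash)→560, (D,merge)→600, (A,merge)→600 …(+2); best=480 via (D,nl_idx)
  {AB}: card=40; try (B,nl_idx)→320, (A,nl_idx)→320, (B,hash)→560, (A,hash)→560, (B,merge)→600, (A,merge)→600 …(+2); best=320 via (B,nl_idx)
  {BC}: card=640; try (B,hash)→640, (C,merge)→960, (C,nl_idx)→960, (B,merge)→1000, (C,hash)→1200, (B,nl_idx)→1200 …(+2); best=640 via (B,hash)
  {ABD}: card=200; try (D,nl_idx)→760, (D,hash)→840, (D,merge)→880, (B,hash)→1160, (B,nl_idx)→1880, (D,nl)→1920 …(+2); best=760 via (D,nl_idx)
  {ABC}: card=640; try (C,merge)→1240, (C,nl_idx)→1240, (C,hash)→1480, (A,hash)→1760, (C,nl)→3520, (A,nl_idx)→5120 …(+2); best=1240 via (C,merge)
  {ABCD}: card=3200; try (C,hash)→2080, (D,hash)→2360, (C,merge)→3200, (C,nl_idx)→5360, (D,nl_idx)→8280, (D,merge)→8560 …(+2); best=2080 via (C,hash)

2080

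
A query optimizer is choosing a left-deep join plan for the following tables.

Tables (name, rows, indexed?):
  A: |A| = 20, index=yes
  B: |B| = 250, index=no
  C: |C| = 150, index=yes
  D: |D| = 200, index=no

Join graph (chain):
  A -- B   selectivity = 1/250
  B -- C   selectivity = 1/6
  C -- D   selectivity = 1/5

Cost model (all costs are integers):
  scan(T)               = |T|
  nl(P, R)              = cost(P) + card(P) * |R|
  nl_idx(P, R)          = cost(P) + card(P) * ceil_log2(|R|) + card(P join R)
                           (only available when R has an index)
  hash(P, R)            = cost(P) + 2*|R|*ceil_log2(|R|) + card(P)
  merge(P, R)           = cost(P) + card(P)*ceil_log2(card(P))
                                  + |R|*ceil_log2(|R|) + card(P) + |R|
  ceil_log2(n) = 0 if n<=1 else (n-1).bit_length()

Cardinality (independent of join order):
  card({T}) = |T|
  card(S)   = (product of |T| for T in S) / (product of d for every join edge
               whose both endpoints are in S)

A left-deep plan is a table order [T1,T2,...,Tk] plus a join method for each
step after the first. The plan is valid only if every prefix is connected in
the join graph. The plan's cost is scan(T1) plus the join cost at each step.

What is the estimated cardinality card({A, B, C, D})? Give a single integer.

Tables in S: A(20), B(250), C(150), D(200)
Edges inside S: A-B(d=250), B-C(d=6), C-D(d=5)
numerator = 20 * 250 * 150 * 200 = 150000000
denominator = 250 * 6 * 5 = 7500
card(S) = 150000000 / 7500 = 20000

20000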